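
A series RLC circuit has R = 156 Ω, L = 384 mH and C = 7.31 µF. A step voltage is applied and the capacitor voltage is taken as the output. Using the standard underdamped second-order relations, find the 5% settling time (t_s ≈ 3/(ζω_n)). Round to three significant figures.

For a series RLC circuit (capacitor voltage as output), ω_n = 1/√(LC) = 1/√(384 mH · 7.31 µF) = 597 rad/s.
ζ = (R/2)·√(C/L) = (156/2)·√(7.31 µF/384 mH) = 0.340.
t_s ≈ 3/(ζω_n) = 0.0148 s.

t_s ≈ 0.0148 s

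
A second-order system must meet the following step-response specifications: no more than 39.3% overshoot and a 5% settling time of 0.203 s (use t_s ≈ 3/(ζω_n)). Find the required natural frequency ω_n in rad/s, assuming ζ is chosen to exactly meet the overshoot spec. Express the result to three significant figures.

ζ = −ln(OS)/√(π² + (ln OS)²). With OS = 0.393, ln OS = −0.9339 and ζ = 0.9339/3.277 = 0.285.
From t_s ≈ 3/(ζω_n): ω_n = 3/(ζ·t_s) = 3/(0.285·0.203) = 51.9 rad/s.

ω_n ≈ 51.9 rad/s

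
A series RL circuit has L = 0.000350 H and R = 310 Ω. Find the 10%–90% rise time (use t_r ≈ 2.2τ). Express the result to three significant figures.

τ = L/R = 0.000350/310 = 0.00000113 s.
t_r ≈ 2.2τ = 0.00000248 s.

t_r ≈ 0.00000248 s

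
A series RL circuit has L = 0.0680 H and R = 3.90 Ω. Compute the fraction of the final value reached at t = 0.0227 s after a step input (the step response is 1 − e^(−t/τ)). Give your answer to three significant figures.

τ = L/R = 0.0680/3.90 = 0.0174 s.
y(t)/y_∞ = 1 − e^(−t/τ) = 1 − e^(−0.0227/0.0174) = 1 − e^(−1.30) = 0.728.

y/y_∞ ≈ 0.728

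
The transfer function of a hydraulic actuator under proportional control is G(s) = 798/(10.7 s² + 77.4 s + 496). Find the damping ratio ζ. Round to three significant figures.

Dividing through by 10.7: denominator becomes s² + 7.234 s + 46.36.
So ω_n = √46.36 = 6.81 rad/s and ζ = 7.234/(2·6.81) = 0.531.

ζ ≈ 0.531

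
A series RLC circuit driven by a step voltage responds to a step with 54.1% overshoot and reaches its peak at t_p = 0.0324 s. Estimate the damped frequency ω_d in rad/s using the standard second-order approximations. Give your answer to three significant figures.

t_p = π/ω_d, so ω_d = π/0.0324 = 97.0 rad/s.

ω_d ≈ 97.0 rad/s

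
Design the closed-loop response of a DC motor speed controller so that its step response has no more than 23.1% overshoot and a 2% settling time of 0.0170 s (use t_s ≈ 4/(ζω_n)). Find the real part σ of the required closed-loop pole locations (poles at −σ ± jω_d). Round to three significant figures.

σ ≈ 235

The settling-time spec alone fixes σ = ζω_n = 4/t_s = 4/0.0170 = 235.
(Overshoot then fixes ζ = 0.423 and hence ω_d = σ·√(1−ζ²)/ζ = 504 rad/s.)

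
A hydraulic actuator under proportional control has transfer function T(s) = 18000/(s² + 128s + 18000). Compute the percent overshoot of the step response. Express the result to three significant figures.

%OS ≈ 18.2%

Matching coefficients with s² + 2ζω_n s + ω_n² gives ω_n² = 18000 ⇒ ω_n = 134 rad/s, and ζ = 128/(2ω_n) = 0.477.
%OS = 100·exp(−πζ/√(1−ζ²)) = 18.2%.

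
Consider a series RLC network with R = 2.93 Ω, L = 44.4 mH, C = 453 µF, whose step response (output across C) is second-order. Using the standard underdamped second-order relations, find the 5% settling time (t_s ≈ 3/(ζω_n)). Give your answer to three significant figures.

For a series RLC circuit (capacitor voltage as output), ω_n = 1/√(LC) = 1/√(44.4 mH · 453 µF) = 223 rad/s.
ζ = (R/2)·√(C/L) = (2.93/2)·√(453 µF/44.4 mH) = 0.148.
t_s ≈ 3/(ζω_n) = 0.0909 s.

t_s ≈ 0.0909 s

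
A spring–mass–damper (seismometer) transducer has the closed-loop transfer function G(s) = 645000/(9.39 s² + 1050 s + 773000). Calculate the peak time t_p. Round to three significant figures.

Dividing through by 9.39: denominator becomes s² + 111.8 s + 82320.
So ω_n = √82320 = 287 rad/s and ζ = 111.8/(2·287) = 0.195.
ω_d = ω_n√(1−ζ²) = 281 rad/s. t_p = π/ω_d = 0.0112 s.

t_p ≈ 0.0112 s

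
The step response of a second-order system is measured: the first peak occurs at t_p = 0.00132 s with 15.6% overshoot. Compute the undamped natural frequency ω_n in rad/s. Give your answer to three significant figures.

The overshoot fixes ζ = −ln(OS)/√(π²+ln²(OS)) = 0.509.
From t_p = π/ω_d, ω_d = π/0.00132 = 2380 rad/s, so ω_n = ω_d/√(1−ζ²) = 2770 rad/s.

ω_n ≈ 2770 rad/s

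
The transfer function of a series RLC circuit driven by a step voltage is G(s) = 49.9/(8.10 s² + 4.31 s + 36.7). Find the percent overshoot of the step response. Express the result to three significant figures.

Dividing through by 8.10: denominator becomes s² + 0.5321 s + 4.531.
So ω_n = √4.531 = 2.13 rad/s and ζ = 0.5321/(2·2.13) = 0.125.
Overshoot: exp(−π·0.125/√(1−0.125²)) = 0.673, i.e. 67.3%.

%OS ≈ 67.3%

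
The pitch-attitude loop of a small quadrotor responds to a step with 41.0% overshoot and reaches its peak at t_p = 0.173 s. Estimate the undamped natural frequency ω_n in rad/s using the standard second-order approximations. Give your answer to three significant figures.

From the overshoot, ζ = −ln(OS)/√(π²+ln²(OS)) = 0.273.
From t_p = π/ω_d, ω_d = π/0.173 = 18.2 rad/s, so ω_n = ω_d/√(1−ζ²) = 18.9 rad/s.

ω_n ≈ 18.9 rad/s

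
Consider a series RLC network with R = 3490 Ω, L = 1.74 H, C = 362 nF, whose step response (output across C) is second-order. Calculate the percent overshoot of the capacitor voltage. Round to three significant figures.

%OS ≈ 1.61%

For a series RLC circuit (capacitor voltage as output), ω_n = 1/√(LC) = 1/√(1.74 H · 362 nF) = 1260 rad/s.
ζ = (R/2)·√(C/L) = (3490/2)·√(362 nF/1.74 H) = 0.796.
%OS = 100 e^{−πζ/√(1−ζ²)} with ζ = 0.796 gives 1.61%.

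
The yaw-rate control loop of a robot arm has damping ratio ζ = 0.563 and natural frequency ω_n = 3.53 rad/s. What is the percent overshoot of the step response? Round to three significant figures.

For an underdamped second-order system, %OS = 100·exp(−πζ/√(1−ζ²)).
πζ/√(1−ζ²) = π·0.563/√(1−0.317) = 2.140, so %OS = 100·e^(−2.140) = 11.8%.

%OS ≈ 11.8%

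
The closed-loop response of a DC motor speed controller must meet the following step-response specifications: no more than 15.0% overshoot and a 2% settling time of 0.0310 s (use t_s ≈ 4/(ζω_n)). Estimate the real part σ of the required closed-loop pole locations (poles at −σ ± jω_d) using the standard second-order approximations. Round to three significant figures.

σ ≈ 129

The settling-time spec alone fixes σ = ζω_n = 4/t_s = 4/0.0310 = 129.
(Overshoot then fixes ζ = 0.517 and hence ω_d = σ·√(1−ζ²)/ζ = 214 rad/s.)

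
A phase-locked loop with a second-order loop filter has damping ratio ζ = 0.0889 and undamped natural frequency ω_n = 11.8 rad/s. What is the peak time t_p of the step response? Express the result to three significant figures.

t_p ≈ 0.267 s

The damped frequency is ω_d = ω_n√(1−ζ²) = 11.8·√(1−0.00790) = 11.8 rad/s.
Peak time t_p = π/ω_d = π/11.8 = 0.267 s.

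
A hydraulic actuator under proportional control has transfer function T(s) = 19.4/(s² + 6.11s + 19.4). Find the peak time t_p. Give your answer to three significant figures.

ω_n = √19.4 = 4.40 rad/s; ζ = 6.11/(2·4.40) = 0.694.
The damped frequency ω_d = ω_n√(1−ζ²) = 3.17 rad/s. Then t_p = π/ω_d = 0.990 s.

t_p ≈ 0.990 s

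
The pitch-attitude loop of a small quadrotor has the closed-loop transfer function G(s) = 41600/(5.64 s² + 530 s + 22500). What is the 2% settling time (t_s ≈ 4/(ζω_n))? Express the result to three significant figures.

Dividing through by 5.64: denominator becomes s² + 93.97 s + 3989.
So ω_n = √3989 = 63.2 rad/s and ζ = 93.97/(2·63.2) = 0.744.
t_s ≈ 4/(ζω_n) = 0.0851 s.

t_s ≈ 0.0851 s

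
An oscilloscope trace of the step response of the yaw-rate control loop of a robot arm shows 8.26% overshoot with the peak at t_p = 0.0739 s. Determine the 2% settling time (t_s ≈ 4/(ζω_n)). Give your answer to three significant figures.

t_s ≈ 0.119 s

ζ from %OS: ζ = |ln 0.0826|/√(π²+ln²0.0826) = 0.622.
t_p = π/ω_d ⇒ ω_d = 42.5 rad/s; then ω_n = ω_d/√(1−ζ²) = 54.3 rad/s.
t_s ≈ 4/(ζω_n) = 4/(0.622·54.3) = 0.119 s.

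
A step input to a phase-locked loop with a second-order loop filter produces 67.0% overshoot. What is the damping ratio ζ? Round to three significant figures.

ζ ≈ 0.126

Inverting the overshoot relation: ζ = |ln 0.670|/√(π² + ln²0.670) = 0.126.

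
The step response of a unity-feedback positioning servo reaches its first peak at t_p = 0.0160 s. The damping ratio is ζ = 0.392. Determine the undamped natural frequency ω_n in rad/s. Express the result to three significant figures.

Peak time t_p = π/ω_d, so ω_d = π/t_p = π/0.0160 = 196 rad/s.
ω_n = ω_d/√(1−ζ²) = 196/√0.846 = 213 rad/s.

ω_n ≈ 213 rad/s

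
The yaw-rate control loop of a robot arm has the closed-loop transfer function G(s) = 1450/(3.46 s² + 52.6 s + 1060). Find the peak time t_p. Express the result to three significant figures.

t_p ≈ 0.199 s

Dividing through by 3.46: denominator becomes s² + 15.20 s + 306.4.
So ω_n = √306.4 = 17.5 rad/s and ζ = 15.20/(2·17.5) = 0.434.
ω_d = 17.5·√(1 − 0.434²) = 15.8 rad/s. t_p = π/ω_d = 0.199 s.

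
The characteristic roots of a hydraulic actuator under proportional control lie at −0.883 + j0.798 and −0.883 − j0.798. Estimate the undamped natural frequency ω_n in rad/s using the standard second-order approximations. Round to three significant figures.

With σ = 0.883, ω_d = 0.798: ω_n = √(σ²+ω_d²) = 1.19 rad/s, ζ = σ/ω_n = 0.742.

ω_n ≈ 1.19 rad/s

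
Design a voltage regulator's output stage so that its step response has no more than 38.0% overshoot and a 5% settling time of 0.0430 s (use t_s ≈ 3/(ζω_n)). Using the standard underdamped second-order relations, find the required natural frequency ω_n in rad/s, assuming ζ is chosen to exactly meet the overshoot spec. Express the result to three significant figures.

ζ = −ln(OS)/√(π² + (ln OS)²). With OS = 0.380, ln OS = −0.9676 and ζ = 0.9676/3.287 = 0.294.
From t_s ≈ 3/(ζω_n): ω_n = 3/(ζ·t_s) = 3/(0.294·0.0430) = 237 rad/s.

ω_n ≈ 237 rad/s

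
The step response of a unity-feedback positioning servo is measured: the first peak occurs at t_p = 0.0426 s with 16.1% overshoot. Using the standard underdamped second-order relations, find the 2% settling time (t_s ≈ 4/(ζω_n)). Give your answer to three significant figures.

ζ from %OS: ζ = |ln 0.161|/√(π²+ln²0.161) = 0.503.
From t_p = π/ω_d, ω_d = π/0.0426 = 73.7 rad/s, so ω_n = ω_d/√(1−ζ²) = 85.3 rad/s.
t_s ≈ 4/(ζω_n) = 4/(0.503·85.3) = 0.0933 s.

t_s ≈ 0.0933 s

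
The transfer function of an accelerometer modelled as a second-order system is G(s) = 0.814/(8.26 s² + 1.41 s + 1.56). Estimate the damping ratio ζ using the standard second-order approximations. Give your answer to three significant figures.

ζ ≈ 0.196

Dividing through by 8.26: denominator becomes s² + 0.1707 s + 0.1889.
So ω_n = √0.1889 = 0.435 rad/s and ζ = 0.1707/(2·0.435) = 0.196.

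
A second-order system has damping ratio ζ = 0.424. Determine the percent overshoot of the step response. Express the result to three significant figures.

For an underdamped second-order system, %OS = 100·exp(−πζ/√(1−ζ²)).
πζ/√(1−ζ²) = π·0.424/√(1−0.180) = 1.471, so %OS = 100·e^(−1.471) = 23.0%.

%OS ≈ 23.0%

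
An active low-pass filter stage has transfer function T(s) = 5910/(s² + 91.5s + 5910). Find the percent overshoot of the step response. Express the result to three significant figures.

%OS ≈ 9.76%

Matching coefficients with s² + 2ζω_n s + ω_n² gives ω_n² = 5910 ⇒ ω_n = 76.9 rad/s, and ζ = 91.5/(2ω_n) = 0.595.
%OS = 100 e^{−πζ/√(1−ζ²)} with ζ = 0.595 gives 9.76%.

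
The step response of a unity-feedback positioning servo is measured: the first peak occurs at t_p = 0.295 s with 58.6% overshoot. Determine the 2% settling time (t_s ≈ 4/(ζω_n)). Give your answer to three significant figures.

t_s ≈ 2.21 s

From the overshoot, ζ = −ln(OS)/√(π²+ln²(OS)) = 0.168.
From t_p = π/ω_d, ω_d = π/0.295 = 10.6 rad/s, so ω_n = ω_d/√(1−ζ²) = 10.8 rad/s.
t_s ≈ 4/(ζω_n) = 4/(0.168·10.8) = 2.21 s.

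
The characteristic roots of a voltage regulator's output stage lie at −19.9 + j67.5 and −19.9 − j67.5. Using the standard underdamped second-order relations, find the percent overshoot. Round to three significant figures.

%OS ≈ 39.6%

With σ = 19.9, ω_d = 67.5: ω_n = √(σ²+ω_d²) = 70.4 rad/s, ζ = σ/ω_n = 0.283.
%OS = 100 e^{−πζ/√(1−ζ²)} with ζ = 0.283 gives 39.6%.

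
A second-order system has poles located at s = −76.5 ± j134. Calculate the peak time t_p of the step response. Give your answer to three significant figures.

t_p = π/ω_d with ω_d = 134 (the imaginary part), so t_p = 0.0234 s.

t_p ≈ 0.0234 s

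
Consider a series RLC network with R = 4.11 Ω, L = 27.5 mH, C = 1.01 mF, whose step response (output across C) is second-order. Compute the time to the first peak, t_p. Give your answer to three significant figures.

For a series RLC circuit (capacitor voltage as output), ω_n = 1/√(LC) = 1/√(27.5 mH · 1.01 mF) = 190 rad/s.
ζ = (R/2)·√(C/L) = (4.11/2)·√(1.01 mF/27.5 mH) = 0.394.
ω_d = ω_n√(1−ζ²) = 174 rad/s. t_p = π/ω_d = 0.0180 s.

t_p ≈ 0.0180 s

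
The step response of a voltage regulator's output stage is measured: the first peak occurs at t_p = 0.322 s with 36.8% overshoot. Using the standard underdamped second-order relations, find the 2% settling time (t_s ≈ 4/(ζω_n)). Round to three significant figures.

t_s ≈ 1.29 s

The overshoot fixes ζ = −ln(OS)/√(π²+ln²(OS)) = 0.303.
From t_p = π/ω_d, ω_d = π/0.322 = 9.76 rad/s, so ω_n = ω_d/√(1−ζ²) = 10.2 rad/s.
t_s ≈ 4/(ζω_n) = 4/(0.303·10.2) = 1.29 s.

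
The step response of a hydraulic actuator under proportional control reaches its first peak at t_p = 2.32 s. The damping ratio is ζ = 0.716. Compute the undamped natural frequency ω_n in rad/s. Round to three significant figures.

ω_n ≈ 1.94 rad/s

Peak time t_p = π/ω_d, so ω_d = π/t_p = π/2.32 = 1.35 rad/s.
ω_n = ω_d/√(1−ζ²) = 1.35/√0.487 = 1.94 rad/s.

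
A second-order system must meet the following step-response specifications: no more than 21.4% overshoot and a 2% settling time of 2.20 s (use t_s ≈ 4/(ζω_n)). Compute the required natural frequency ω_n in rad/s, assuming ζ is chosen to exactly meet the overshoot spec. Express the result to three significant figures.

From %OS = 100·exp(−πζ/√(1−ζ²)), invert to get ζ = −ln(OS)/√(π² + ln²(OS)) with OS = 0.214.
−ln 0.214 = 1.542, so ζ = 1.542/√(π² + 2.377) = 0.441.
Then ω_n = 4/(ζ t_s) = 4/(0.441 × 2.20) = 4.13 rad/s.

ω_n ≈ 4.13 rad/s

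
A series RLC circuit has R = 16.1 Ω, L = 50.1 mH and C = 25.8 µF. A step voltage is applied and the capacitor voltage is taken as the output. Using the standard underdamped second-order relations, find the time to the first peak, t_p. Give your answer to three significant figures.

For a series RLC circuit (capacitor voltage as output), ω_n = 1/√(LC) = 1/√(50.1 mH · 25.8 µF) = 880 rad/s.
ζ = (R/2)·√(C/L) = (16.1/2)·√(25.8 µF/50.1 mH) = 0.183.
The damped frequency ω_d = ω_n√(1−ζ²) = 865 rad/s. t_p = π/ω_d = 0.00363 s.

t_p ≈ 0.00363 s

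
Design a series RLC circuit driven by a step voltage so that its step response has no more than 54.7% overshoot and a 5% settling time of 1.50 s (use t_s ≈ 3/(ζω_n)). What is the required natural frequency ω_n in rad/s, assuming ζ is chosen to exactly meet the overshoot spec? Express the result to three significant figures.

Inverting the overshoot relation: ζ = |ln 0.547|/√(π² + ln²0.547) = 0.189.
From t_s ≈ 3/(ζω_n): ω_n = 3/(ζ·t_s) = 3/(0.189·1.50) = 10.6 rad/s.

ω_n ≈ 10.6 rad/s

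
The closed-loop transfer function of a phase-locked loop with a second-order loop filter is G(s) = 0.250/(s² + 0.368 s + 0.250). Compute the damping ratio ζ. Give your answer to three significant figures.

ζ ≈ 0.368

Matching coefficients with s² + 2ζω_n s + ω_n² gives ω_n² = 0.250 ⇒ ω_n = 0.500 rad/s, and ζ = 0.368/(2ω_n) = 0.368.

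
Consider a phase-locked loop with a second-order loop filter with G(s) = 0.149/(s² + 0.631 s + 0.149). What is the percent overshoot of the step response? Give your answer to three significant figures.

%OS ≈ 1.16%

Comparing the denominator to s² + 2ζω_n s + ω_n²: ω_n = √0.149 = 0.386 rad/s, and 2ζω_n = 0.631 so ζ = 0.631/(2·0.386) = 0.817.
Overshoot: exp(−π·0.817/√(1−0.817²)) = 0.0116, i.e. 1.16%.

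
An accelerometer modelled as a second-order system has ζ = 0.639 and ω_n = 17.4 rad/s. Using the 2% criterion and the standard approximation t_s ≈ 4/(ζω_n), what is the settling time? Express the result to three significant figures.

t_s ≈ 4/(ζω_n) = 4/(0.639 × 17.4) = 0.360 s.

t_s ≈ 0.360 s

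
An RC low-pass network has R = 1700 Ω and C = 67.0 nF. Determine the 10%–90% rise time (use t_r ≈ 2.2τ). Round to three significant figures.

τ = RC = 1700 × 67.0 nF = 0.000114 s.
t_r ≈ 2.2τ = 0.000251 s.

t_r ≈ 0.000251 s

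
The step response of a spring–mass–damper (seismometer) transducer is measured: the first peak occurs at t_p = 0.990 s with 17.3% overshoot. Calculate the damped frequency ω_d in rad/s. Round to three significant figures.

ω_d ≈ 3.17 rad/s

t_p = π/ω_d, so ω_d = π/0.990 = 3.17 rad/s.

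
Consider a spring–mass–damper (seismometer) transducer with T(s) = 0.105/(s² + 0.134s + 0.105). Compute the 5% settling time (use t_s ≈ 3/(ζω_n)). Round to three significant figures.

Comparing the denominator to s² + 2ζω_n s + ω_n²: ω_n = √0.105 = 0.324 rad/s, and 2ζω_n = 0.134 so ζ = 0.134/(2·0.324) = 0.207.
t_s ≈ 3/(ζω_n) = 3/(0.207·0.324) = 44.8 s.

t_s ≈ 44.8 s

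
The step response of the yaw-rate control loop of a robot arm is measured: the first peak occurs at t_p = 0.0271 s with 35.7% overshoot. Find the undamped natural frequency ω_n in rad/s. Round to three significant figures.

ζ from %OS: ζ = |ln 0.357|/√(π²+ln²0.357) = 0.312.
t_p = π/ω_d ⇒ ω_d = 116 rad/s; then ω_n = ω_d/√(1−ζ²) = 122 rad/s.

ω_n ≈ 122 rad/s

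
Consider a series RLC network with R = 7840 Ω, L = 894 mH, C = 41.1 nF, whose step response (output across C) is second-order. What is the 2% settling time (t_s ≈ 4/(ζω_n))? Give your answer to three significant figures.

For a series RLC circuit (capacitor voltage as output), ω_n = 1/√(LC) = 1/√(894 mH · 41.1 nF) = 5220 rad/s.
ζ = (R/2)·√(C/L) = (7840/2)·√(41.1 nF/894 mH) = 0.841.
t_s ≈ 4/(ζω_n) = 0.000912 s.

t_s ≈ 0.000912 s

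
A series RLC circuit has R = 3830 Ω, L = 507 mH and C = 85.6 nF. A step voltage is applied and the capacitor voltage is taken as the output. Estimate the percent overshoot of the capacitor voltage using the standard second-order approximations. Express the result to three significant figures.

%OS ≈ 1.82%

For a series RLC circuit (capacitor voltage as output), ω_n = 1/√(LC) = 1/√(507 mH · 85.6 nF) = 4800 rad/s.
ζ = (R/2)·√(C/L) = (3830/2)·√(85.6 nF/507 mH) = 0.787.
Overshoot: exp(−π·0.787/√(1−0.787²)) = 0.0182, i.e. 1.82%.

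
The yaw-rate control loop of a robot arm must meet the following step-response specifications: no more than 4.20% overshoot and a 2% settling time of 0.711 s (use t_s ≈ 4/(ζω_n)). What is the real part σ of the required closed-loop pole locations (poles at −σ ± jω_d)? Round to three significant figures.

σ ≈ 5.63

The settling-time spec alone fixes σ = ζω_n = 4/t_s = 4/0.711 = 5.63.
(Overshoot then fixes ζ = 0.710 and hence ω_d = σ·√(1−ζ²)/ζ = 5.58 rad/s.)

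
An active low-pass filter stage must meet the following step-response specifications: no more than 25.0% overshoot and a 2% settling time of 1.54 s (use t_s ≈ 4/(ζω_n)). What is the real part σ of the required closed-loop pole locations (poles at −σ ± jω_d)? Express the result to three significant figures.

σ ≈ 2.60

The settling-time spec alone fixes σ = ζω_n = 4/t_s = 4/1.54 = 2.60.
(Overshoot then fixes ζ = 0.404 and hence ω_d = σ·√(1−ζ²)/ζ = 5.89 rad/s.)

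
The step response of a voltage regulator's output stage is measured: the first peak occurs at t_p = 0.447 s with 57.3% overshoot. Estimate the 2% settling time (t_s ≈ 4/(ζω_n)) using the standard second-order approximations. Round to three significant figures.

t_s ≈ 3.21 s

ζ from %OS: ζ = |ln 0.573|/√(π²+ln²0.573) = 0.175.
t_p = π/ω_d ⇒ ω_d = 7.03 rad/s; then ω_n = ω_d/√(1−ζ²) = 7.14 rad/s.
t_s ≈ 4/(ζω_n) = 4/(0.175·7.14) = 3.21 s.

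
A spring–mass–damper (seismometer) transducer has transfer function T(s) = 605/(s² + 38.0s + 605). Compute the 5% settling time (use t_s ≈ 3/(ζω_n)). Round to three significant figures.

t_s ≈ 0.158 s

ω_n = √605 = 24.6 rad/s; ζ = 38.0/(2·24.6) = 0.772.
t_s ≈ 3/(ζω_n) = 3/(0.772·24.6) = 0.158 s.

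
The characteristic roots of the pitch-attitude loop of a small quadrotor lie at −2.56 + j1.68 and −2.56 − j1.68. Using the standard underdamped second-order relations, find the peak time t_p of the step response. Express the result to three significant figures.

t_p = π/ω_d with ω_d = 1.68 (the imaginary part), so t_p = 1.87 s.

t_p ≈ 1.87 s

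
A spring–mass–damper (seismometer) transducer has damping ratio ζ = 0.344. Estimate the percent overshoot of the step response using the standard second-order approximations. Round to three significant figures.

For an underdamped second-order system, %OS = 100·exp(−πζ/√(1−ζ²)).
πζ/√(1−ζ²) = π·0.344/√(1−0.118) = 1.151, so %OS = 100·e^(−1.151) = 31.6%.

%OS ≈ 31.6%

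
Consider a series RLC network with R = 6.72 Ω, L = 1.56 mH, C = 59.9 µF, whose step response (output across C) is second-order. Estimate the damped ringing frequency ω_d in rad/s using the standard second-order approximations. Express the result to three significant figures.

For a series RLC circuit (capacitor voltage as output), ω_n = 1/√(LC) = 1/√(1.56 mH · 59.9 µF) = 3270 rad/s.
ζ = (R/2)·√(C/L) = (6.72/2)·√(59.9 µF/1.56 mH) = 0.658.
ω_d = ω_n√(1−ζ²) = 2460 rad/s.

ω_d ≈ 2460 rad/s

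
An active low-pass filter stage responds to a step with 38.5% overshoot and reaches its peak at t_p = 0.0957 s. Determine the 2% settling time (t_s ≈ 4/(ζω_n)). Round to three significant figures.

From the overshoot, ζ = −ln(OS)/√(π²+ln²(OS)) = 0.291.
t_p = π/ω_d ⇒ ω_d = 32.8 rad/s; then ω_n = ω_d/√(1−ζ²) = 34.3 rad/s.
t_s ≈ 4/(ζω_n) = 4/(0.291·34.3) = 0.401 s.

t_s ≈ 0.401 s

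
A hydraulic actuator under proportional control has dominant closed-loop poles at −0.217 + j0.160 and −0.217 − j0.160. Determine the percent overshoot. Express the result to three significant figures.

The poles are at −σ ± jω_d with σ = 0.217 and ω_d = 0.160, so ω_n = √(σ²+ω_d²) = 0.270 rad/s and ζ = σ/ω_n = 0.805.
%OS = 100 e^{−πζ/√(1−ζ²)} with ζ = 0.805 gives 1.41%.

%OS ≈ 1.41%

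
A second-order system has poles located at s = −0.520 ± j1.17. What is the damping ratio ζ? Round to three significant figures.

With σ = 0.520, ω_d = 1.17: ω_n = √(σ²+ω_d²) = 1.28 rad/s, ζ = σ/ω_n = 0.406.

ζ ≈ 0.406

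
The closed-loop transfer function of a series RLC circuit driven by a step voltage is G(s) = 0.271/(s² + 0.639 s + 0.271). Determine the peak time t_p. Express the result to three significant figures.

t_p ≈ 7.64 s

ω_n = √0.271 = 0.521 rad/s; ζ = 0.639/(2·0.521) = 0.614.
The damped frequency ω_d = ω_n√(1−ζ²) = 0.411 rad/s. Then t_p = π/ω_d = 7.64 s.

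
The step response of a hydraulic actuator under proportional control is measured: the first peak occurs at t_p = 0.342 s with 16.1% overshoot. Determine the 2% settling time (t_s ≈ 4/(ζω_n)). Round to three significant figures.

The overshoot fixes ζ = −ln(OS)/√(π²+ln²(OS)) = 0.503.
t_p = π/ω_d ⇒ ω_d = 9.19 rad/s; then ω_n = ω_d/√(1−ζ²) = 10.6 rad/s.
t_s ≈ 4/(ζω_n) = 4/(0.503·10.6) = 0.749 s.

t_s ≈ 0.749 s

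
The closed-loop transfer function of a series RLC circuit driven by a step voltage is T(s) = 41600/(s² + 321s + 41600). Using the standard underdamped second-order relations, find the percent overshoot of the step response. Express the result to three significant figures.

ω_n = √41600 = 204 rad/s; ζ = 321/(2·204) = 0.787.
%OS = 100 e^{−πζ/√(1−ζ²)} with ζ = 0.787 gives 1.82%.

%OS ≈ 1.82%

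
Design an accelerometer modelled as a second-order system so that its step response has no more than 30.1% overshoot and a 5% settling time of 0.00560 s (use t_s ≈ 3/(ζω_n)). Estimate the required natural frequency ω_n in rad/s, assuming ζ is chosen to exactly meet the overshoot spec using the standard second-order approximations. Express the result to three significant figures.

ω_n ≈ 1500 rad/s

From %OS = 100·exp(−πζ/√(1−ζ²)), invert to get ζ = −ln(OS)/√(π² + ln²(OS)) with OS = 0.301.
−ln 0.301 = 1.201, so ζ = 1.201/√(π² + 1.442) = 0.357.
From t_s ≈ 3/(ζω_n): ω_n = 3/(ζ·t_s) = 3/(0.357·0.00560) = 1500 rad/s.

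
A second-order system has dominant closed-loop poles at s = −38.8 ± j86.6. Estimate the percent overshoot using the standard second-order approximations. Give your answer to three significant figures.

|pole| = ω_n = √(38.8² + 86.6²) = 94.9 rad/s; ζ = cos θ = σ/ω_n = 0.409.
%OS = 100 e^{−πζ/√(1−ζ²)} with ζ = 0.409 gives 24.5%.

%OS ≈ 24.5%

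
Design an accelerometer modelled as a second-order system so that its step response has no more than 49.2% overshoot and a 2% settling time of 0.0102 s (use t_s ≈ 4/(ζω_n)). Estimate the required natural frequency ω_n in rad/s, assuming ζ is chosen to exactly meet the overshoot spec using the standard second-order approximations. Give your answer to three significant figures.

From %OS = 100·exp(−πζ/√(1−ζ²)), invert to get ζ = −ln(OS)/√(π² + ln²(OS)) with OS = 0.492.
−ln 0.492 = 0.7093, so ζ = 0.7093/√(π² + 0.5031) = 0.220.
Then ω_n = 4/(ζ t_s) = 4/(0.220 × 0.0102) = 1780 rad/s.

ω_n ≈ 1780 rad/s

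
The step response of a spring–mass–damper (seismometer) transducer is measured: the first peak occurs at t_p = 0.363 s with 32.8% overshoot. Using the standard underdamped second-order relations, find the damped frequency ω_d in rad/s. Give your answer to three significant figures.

t_p = π/ω_d, so ω_d = π/0.363 = 8.65 rad/s.

ω_d ≈ 8.65 rad/s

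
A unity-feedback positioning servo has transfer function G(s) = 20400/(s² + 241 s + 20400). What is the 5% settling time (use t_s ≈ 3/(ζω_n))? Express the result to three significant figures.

Comparing the denominator to s² + 2ζω_n s + ω_n²: ω_n = √20400 = 143 rad/s, and 2ζω_n = 241 so ζ = 241/(2·143) = 0.844.
t_s ≈ 3/(ζω_n) = 3/(0.844·143) = 0.0249 s.

t_s ≈ 0.0249 s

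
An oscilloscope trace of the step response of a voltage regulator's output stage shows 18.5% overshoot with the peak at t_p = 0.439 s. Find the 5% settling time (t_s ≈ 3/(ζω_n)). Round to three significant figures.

t_s ≈ 0.780 s

From the overshoot, ζ = −ln(OS)/√(π²+ln²(OS)) = 0.473.
From t_p = π/ω_d, ω_d = π/0.439 = 7.16 rad/s, so ω_n = ω_d/√(1−ζ²) = 8.12 rad/s.
t_s ≈ 3/(ζω_n) = 3/(0.473·8.12) = 0.780 s.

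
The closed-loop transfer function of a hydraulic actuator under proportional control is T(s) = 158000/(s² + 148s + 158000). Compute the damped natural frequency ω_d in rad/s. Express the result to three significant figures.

ω_n = √158000 = 397 rad/s; ζ = 148/(2·397) = 0.186.
ω_d = ω_n√(1−ζ²) = 391 rad/s.

ω_d ≈ 391 rad/s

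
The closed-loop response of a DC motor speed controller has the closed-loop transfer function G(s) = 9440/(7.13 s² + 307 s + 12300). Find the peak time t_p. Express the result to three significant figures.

t_p ≈ 0.0884 s

Dividing through by 7.13: denominator becomes s² + 43.06 s + 1725.
So ω_n = √1725 = 41.5 rad/s and ζ = 43.06/(2·41.5) = 0.518.
ω_d = 41.5·√(1 − 0.518²) = 35.5 rad/s. t_p = π/ω_d = 0.0884 s.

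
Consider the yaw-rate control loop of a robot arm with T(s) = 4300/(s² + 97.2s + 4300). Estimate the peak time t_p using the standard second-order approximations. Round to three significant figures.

t_p ≈ 0.0714 s

Matching coefficients with s² + 2ζω_n s + ω_n² gives ω_n² = 4300 ⇒ ω_n = 65.6 rad/s, and ζ = 97.2/(2ω_n) = 0.741.
ω_d = 65.6·√(1 − 0.741²) = 44.0 rad/s. Then t_p = π/ω_d = 0.0714 s.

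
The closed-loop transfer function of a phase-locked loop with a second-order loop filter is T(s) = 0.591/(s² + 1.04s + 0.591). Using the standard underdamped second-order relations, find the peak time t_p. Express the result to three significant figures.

ω_n = √0.591 = 0.769 rad/s; ζ = 1.04/(2·0.769) = 0.676.
ω_d = 0.769·√(1 − 0.676²) = 0.566 rad/s. Then t_p = π/ω_d = 5.55 s.

t_p ≈ 5.55 s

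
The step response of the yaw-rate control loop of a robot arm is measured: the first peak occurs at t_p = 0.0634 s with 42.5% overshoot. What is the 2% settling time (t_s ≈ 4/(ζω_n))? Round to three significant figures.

t_s ≈ 0.296 s

ζ from %OS: ζ = |ln 0.425|/√(π²+ln²0.425) = 0.263.
t_p = π/ω_d ⇒ ω_d = 49.6 rad/s; then ω_n = ω_d/√(1−ζ²) = 51.4 rad/s.
t_s ≈ 4/(ζω_n) = 4/(0.263·51.4) = 0.296 s.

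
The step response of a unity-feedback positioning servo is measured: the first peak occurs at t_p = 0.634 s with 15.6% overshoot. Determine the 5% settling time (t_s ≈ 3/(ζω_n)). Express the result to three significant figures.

t_s ≈ 1.02 s

ζ from %OS: ζ = |ln 0.156|/√(π²+ln²0.156) = 0.509.
t_p = π/ω_d ⇒ ω_d = 4.96 rad/s; then ω_n = ω_d/√(1−ζ²) = 5.76 rad/s.
t_s ≈ 3/(ζω_n) = 3/(0.509·5.76) = 1.02 s.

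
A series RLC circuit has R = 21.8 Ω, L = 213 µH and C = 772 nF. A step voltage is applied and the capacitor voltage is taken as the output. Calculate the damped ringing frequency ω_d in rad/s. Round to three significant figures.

For a series RLC circuit (capacitor voltage as output), ω_n = 1/√(LC) = 1/√(213 µH · 772 nF) = 78000 rad/s.
ζ = (R/2)·√(C/L) = (21.8/2)·√(772 nF/213 µH) = 0.656.
ω_d = 78000·√(1 − 0.656²) = 58800 rad/s.

ω_d ≈ 58800 rad/s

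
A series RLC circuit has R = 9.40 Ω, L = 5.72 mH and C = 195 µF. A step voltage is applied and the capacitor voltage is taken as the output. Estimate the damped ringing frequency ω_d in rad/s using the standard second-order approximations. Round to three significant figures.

ω_d ≈ 471 rad/s

For a series RLC circuit (capacitor voltage as output), ω_n = 1/√(LC) = 1/√(5.72 mH · 195 µF) = 947 rad/s.
ζ = (R/2)·√(C/L) = (9.40/2)·√(195 µF/5.72 mH) = 0.868.
ω_d = ω_n√(1−ζ²) = 471 rad/s.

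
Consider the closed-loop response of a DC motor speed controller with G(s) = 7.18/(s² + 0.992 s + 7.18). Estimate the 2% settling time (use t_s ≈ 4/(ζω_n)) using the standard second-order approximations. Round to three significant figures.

t_s ≈ 8.06 s

Comparing the denominator to s² + 2ζω_n s + ω_n²: ω_n = √7.18 = 2.68 rad/s, and 2ζω_n = 0.992 so ζ = 0.992/(2·2.68) = 0.185.
t_s ≈ 4/(ζω_n) = 4/(0.185·2.68) = 8.06 s.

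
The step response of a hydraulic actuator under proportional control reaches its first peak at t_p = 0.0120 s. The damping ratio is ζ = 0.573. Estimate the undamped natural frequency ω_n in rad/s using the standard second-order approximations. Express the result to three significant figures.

Peak time t_p = π/ω_d, so ω_d = π/t_p = π/0.0120 = 262 rad/s.
ω_n = ω_d/√(1−ζ²) = 262/√0.672 = 319 rad/s.

ω_n ≈ 319 rad/s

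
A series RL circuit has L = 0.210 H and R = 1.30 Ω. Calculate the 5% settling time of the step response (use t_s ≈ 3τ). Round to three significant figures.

τ = L/R = 0.210/1.30 = 0.162 s.
t_s ≈ 3τ = 0.485 s.

t_s ≈ 0.485 s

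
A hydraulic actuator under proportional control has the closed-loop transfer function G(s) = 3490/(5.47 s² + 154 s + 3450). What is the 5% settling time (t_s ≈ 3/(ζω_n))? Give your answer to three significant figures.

t_s ≈ 0.213 s

Dividing through by 5.47: denominator becomes s² + 28.15 s + 630.7.
So ω_n = √630.7 = 25.1 rad/s and ζ = 28.15/(2·25.1) = 0.561.
t_s ≈ 3/(ζω_n) = 0.213 s.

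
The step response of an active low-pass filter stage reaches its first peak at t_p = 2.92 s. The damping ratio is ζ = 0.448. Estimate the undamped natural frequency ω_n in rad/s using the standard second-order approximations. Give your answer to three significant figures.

ω_n ≈ 1.20 rad/s

Peak time t_p = π/ω_d, so ω_d = π/t_p = π/2.92 = 1.08 rad/s.
ω_n = ω_d/√(1−ζ²) = 1.08/√0.799 = 1.20 rad/s.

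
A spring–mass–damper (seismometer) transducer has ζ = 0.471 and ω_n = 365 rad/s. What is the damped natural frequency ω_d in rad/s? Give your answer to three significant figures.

ω_d ≈ 322 rad/s

ω_d = ω_n√(1−ζ²) = 365·√0.778 = 322 rad/s.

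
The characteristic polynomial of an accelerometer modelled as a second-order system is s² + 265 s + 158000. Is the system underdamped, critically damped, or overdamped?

underdamped

a² − 4b = 265² − 4·158000 < 0 (complex roots); the system is underdamped.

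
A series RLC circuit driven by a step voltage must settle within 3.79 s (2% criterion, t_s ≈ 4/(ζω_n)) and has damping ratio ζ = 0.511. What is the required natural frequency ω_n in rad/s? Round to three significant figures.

ω_n ≈ 2.07 rad/s

Rearranging t_s ≈ 4/(ζω_n) gives ω_n = 4/(ζ·t_s) = 4/(0.511 × 3.79) = 2.07 rad/s.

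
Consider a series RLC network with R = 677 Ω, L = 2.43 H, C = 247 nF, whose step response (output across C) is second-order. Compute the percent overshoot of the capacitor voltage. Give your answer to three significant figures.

For a series RLC circuit (capacitor voltage as output), ω_n = 1/√(LC) = 1/√(2.43 H · 247 nF) = 1290 rad/s.
ζ = (R/2)·√(C/L) = (677/2)·√(247 nF/2.43 H) = 0.108.
Overshoot: exp(−π·0.108/√(1−0.108²)) = 0.711, i.e. 71.1%.

%OS ≈ 71.1%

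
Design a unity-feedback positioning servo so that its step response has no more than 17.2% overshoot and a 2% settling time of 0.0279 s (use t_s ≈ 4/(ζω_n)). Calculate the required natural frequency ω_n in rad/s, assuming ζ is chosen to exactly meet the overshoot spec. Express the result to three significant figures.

Inverting the overshoot relation: ζ = |ln 0.172|/√(π² + ln²0.172) = 0.489.
Then ω_n = 4/(ζ t_s) = 4/(0.489 × 0.0279) = 293 rad/s.

ω_n ≈ 293 rad/s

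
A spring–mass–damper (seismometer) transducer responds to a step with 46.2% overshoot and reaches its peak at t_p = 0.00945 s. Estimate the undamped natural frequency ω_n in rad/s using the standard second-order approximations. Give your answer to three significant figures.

ω_n ≈ 342 rad/s

From the overshoot, ζ = −ln(OS)/√(π²+ln²(OS)) = 0.239.
t_p = π/ω_d ⇒ ω_d = 332 rad/s; then ω_n = ω_d/√(1−ζ²) = 342 rad/s.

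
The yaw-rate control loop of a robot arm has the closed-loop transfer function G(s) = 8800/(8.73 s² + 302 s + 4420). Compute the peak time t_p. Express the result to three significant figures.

Dividing through by 8.73: denominator becomes s² + 34.59 s + 506.3.
So ω_n = √506.3 = 22.5 rad/s and ζ = 34.59/(2·22.5) = 0.769.
ω_d = 22.5·√(1 − 0.769²) = 14.4 rad/s. t_p = π/ω_d = 0.218 s.

t_p ≈ 0.218 s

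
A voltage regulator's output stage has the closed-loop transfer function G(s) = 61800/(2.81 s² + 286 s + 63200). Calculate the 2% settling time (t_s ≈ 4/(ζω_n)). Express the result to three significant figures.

t_s ≈ 0.0786 s

Dividing through by 2.81: denominator becomes s² + 101.8 s + 22490.
So ω_n = √22490 = 150 rad/s and ζ = 101.8/(2·150) = 0.339.
t_s ≈ 4/(ζω_n) = 0.0786 s.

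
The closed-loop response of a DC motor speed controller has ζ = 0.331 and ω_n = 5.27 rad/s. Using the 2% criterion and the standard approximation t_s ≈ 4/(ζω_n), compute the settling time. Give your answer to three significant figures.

t_s ≈ 2.29 s

t_s ≈ 4/(ζω_n) = 4/(0.331 × 5.27) = 2.29 s.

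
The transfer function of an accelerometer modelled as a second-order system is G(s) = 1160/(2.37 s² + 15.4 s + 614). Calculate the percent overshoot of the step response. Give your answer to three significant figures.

%OS ≈ 52.3%

Dividing through by 2.37: denominator becomes s² + 6.498 s + 259.1.
So ω_n = √259.1 = 16.1 rad/s and ζ = 6.498/(2·16.1) = 0.202.
%OS = 100·exp(−πζ/√(1−ζ²)) = 52.3%.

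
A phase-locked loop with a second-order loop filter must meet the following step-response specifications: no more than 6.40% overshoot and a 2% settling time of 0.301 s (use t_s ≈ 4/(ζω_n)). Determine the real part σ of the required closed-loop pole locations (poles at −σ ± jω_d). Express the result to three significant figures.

σ ≈ 13.3

The settling-time spec alone fixes σ = ζω_n = 4/t_s = 4/0.301 = 13.3.
(Overshoot then fixes ζ = 0.659 and hence ω_d = σ·√(1−ζ²)/ζ = 15.2 rad/s.)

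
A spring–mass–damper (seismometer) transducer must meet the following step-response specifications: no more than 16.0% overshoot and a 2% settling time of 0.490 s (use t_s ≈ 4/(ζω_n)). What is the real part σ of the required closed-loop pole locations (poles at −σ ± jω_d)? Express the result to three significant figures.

The settling-time spec alone fixes σ = ζω_n = 4/t_s = 4/0.490 = 8.16.
(Overshoot then fixes ζ = 0.504 and hence ω_d = σ·√(1−ζ²)/ζ = 14.0 rad/s.)

σ ≈ 8.16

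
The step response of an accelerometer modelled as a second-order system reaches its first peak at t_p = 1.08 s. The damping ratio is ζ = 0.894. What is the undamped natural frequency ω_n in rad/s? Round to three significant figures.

ω_n ≈ 6.49 rad/s

Peak time t_p = π/ω_d, so ω_d = π/t_p = π/1.08 = 2.91 rad/s.
ω_n = ω_d/√(1−ζ²) = 2.91/√0.201 = 6.49 rad/s.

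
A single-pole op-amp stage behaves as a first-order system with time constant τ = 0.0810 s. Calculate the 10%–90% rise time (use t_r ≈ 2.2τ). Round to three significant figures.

t_r ≈ 0.178 s

t_r ≈ 2.2τ = 0.178 s.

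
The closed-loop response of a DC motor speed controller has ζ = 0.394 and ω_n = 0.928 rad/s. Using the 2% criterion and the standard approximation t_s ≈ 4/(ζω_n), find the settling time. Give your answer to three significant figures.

t_s ≈ 10.9 s

t_s ≈ 4/(ζω_n) = 4/(0.394 × 0.928) = 10.9 s.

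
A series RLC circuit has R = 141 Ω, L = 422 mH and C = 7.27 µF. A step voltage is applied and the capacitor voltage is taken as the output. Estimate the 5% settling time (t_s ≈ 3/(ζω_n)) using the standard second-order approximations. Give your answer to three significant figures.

For a series RLC circuit (capacitor voltage as output), ω_n = 1/√(LC) = 1/√(422 mH · 7.27 µF) = 571 rad/s.
ζ = (R/2)·√(C/L) = (141/2)·√(7.27 µF/422 mH) = 0.293.
t_s ≈ 3/(ζω_n) = 0.0180 s.

t_s ≈ 0.0180 s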